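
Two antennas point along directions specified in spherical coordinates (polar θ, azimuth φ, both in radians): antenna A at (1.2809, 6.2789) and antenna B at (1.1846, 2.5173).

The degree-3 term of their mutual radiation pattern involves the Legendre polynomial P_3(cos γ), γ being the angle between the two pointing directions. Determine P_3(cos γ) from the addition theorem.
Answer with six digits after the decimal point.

Expand P_3 via completeness: Σ_{m} conj(Y_{3,m}) at Ω₁ times Y_{3,m} at Ω₂ —
  m=-3: +0.367115-0.004720i × +0.098671-0.316642i = +0.034729-0.116709i  (running Σ = +0.034729-0.116709i)
  m=-2: +0.268257-0.002299i × +0.104605+0.313333i = +0.028781+0.083813i  (running Σ = +0.063511-0.032896i)
  m=-1: -0.183165+0.000785i × +0.070591+0.050854i = -0.012970-0.009259i  (running Σ = +0.050541-0.042156i)
  m=0: -0.276438-0.000000i × -0.321976+0.000000i = +0.089006+0.000000i  (running Σ = +0.139547-0.042156i)
  m=1: +0.183165+0.000785i × -0.070591+0.050854i = -0.012970+0.009259i  (running Σ = +0.126578-0.032896i)
  m=2: +0.268257+0.002299i × +0.104605-0.313333i = +0.028781-0.083813i  (running Σ = +0.155359-0.116709i)
  m=3: -0.367115-0.004720i × -0.098671-0.316642i = +0.034729+0.116709i  (running Σ = +0.190088+0.000000i)
Total Σ_m = +0.190088+0.000000i. Multiply by 1.795196: +0.341245+0.000000i. P_3(cos γ) = 0.341245

0.341245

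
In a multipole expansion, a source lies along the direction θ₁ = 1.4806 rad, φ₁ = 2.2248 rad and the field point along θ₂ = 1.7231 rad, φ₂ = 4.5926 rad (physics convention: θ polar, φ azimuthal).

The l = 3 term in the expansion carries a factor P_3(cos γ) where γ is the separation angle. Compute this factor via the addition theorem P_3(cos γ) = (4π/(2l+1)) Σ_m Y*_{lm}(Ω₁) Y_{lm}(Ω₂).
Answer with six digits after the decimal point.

Expand P_3 via completeness: Σ_{m} conj(Y_{3,m}) at Ω₁ times Y_{3,m} at Ω₂ —
  [-3]  conj(Y_{3,-3})(Ω₁) = 0.38102 + 0.15716j ; Y_{3,-3}(Ω₂) = 0.14169 - 0.37716j ; Δ = 0.11326 - 0.12144j
  [-2]  conj(Y_{3,-2})(Ω₁) = -0.02372 - 0.08817j ; Y_{3,-2}(Ω₂) = 0.14716 + 0.03595j ; Δ = -0.00032 - 0.01383j
  [-1]  conj(Y_{3,-1})(Ω₁) = 0.18787 - 0.24509j ; Y_{3,-1}(Ω₂) = 0.03378 - 0.28065j ; Δ = -0.06244 - 0.06100j
  [+0]  conj(Y_{3,0})(Ω₁) = -0.09948 + 0.00000j ; Y_{3,0}(Ω₂) = 0.16333 + 0.00000j ; Δ = -0.01625 + 0.00000j
  [+1]  conj(Y_{3,1})(Ω₁) = -0.18787 - 0.24509j ; Y_{3,1}(Ω₂) = -0.03378 - 0.28065j ; Δ = -0.06244 + 0.06100j
  [+2]  conj(Y_{3,2})(Ω₁) = -0.02372 + 0.08817j ; Y_{3,2}(Ω₂) = 0.14716 - 0.03595j ; Δ = -0.00032 + 0.01383j
  [+3]  conj(Y_{3,3})(Ω₁) = -0.38102 + 0.15716j ; Y_{3,3}(Ω₂) = -0.14169 - 0.37716j ; Δ = 0.11326 + 0.12144j
Accumulated sum 0.08476 + 0.00000j; after 4π/(2l+1) scaling, 0.15216 + 0.00000j ⇒ P_3 = 0.152161

0.152161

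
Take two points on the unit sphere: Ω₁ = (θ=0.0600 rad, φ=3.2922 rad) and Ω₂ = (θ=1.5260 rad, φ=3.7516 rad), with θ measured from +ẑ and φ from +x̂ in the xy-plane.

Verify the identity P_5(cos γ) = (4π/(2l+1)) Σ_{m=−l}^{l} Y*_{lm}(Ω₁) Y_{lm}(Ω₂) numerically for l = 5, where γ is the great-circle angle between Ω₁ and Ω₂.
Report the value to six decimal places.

0.176226

Term-by-term m-sum for l=5 (normalisation 4π/11 = 1.142397):
  term(m=-5) = -0.00000 - 0.00000j   from Y*(Ω₁)=-0.00000 - 0.00000j, Y(Ω₂)=0.45987 + 0.04222j
  term(m=-4) = -0.00000 - 0.00000j   from Y*(Ω₁)=0.00002 + 0.00001j, Y(Ω₂)=-0.05000 - 0.04225j
  term(m=-3) = -0.00004 + 0.00020j   from Y*(Ω₁)=-0.00053 - 0.00026j, Y(Ω₂)=-0.08681 - 0.32736j
  term(m=-2) = -0.00055 + 0.00072j   from Y*(Ω₁)=0.01156 + 0.00359j, Y(Ω₂)=-0.02587 + 0.07070j
  term(m=-1) = 0.04229 - 0.02092j   from Y*(Ω₁)=-0.15000 - 0.02276j, Y(Ω₂)=-0.25491 + 0.17817j
  term(m=+0) = 0.07086 + 0.00000j   from Y*(Ω₁)=0.91051 + 0.00000j, Y(Ω₂)=0.07782 + 0.00000j
  term(m=+1) = 0.04229 + 0.02092j   from Y*(Ω₁)=0.15000 - 0.02276j, Y(Ω₂)=0.25491 + 0.17817j
  term(m=+2) = -0.00055 - 0.00072j   from Y*(Ω₁)=0.01156 - 0.00359j, Y(Ω₂)=-0.02587 - 0.07070j
  term(m=+3) = -0.00004 - 0.00020j   from Y*(Ω₁)=0.00053 - 0.00026j, Y(Ω₂)=0.08681 - 0.32736j
  term(m=+4) = -0.00000 + 0.00000j   from Y*(Ω₁)=0.00002 - 0.00001j, Y(Ω₂)=-0.05000 + 0.04225j
  term(m=+5) = -0.00000 + 0.00000j   from Y*(Ω₁)=0.00000 - 0.00000j, Y(Ω₂)=-0.45987 + 0.04222j
Total Σ_m = 0.15426 - 0.00000j. Multiply by 1.142397: 0.17623 - 0.00000j. P_5(cos γ) = 0.176226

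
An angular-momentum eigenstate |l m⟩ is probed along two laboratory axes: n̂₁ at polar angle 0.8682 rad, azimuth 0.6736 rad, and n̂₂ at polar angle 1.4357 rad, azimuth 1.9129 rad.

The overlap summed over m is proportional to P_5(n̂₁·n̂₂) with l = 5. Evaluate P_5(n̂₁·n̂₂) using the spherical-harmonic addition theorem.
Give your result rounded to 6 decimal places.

Summing Y*_{l m}(θ₁,φ₁)·Y_{l m}(θ₂,φ₂) over m ∈ [−5, 5]; prefactor 4π/(2·5+1) = 1.142397:
  term(m=-5) = 0.05307 + 0.00461j   from Y*(Ω₁)=-0.11709 - 0.02697j, Y(Ω₂)=-0.43905 + 0.06175j
  term(m=-4) = 0.01486 + 0.05948j   from Y*(Ω₁)=-0.29009 + 0.13913j, Y(Ω₂)=0.03831 - 0.18668j
  term(m=-3) = 0.10015 - 0.06509j   from Y*(Ω₁)=-0.18448 + 0.38190j, Y(Ω₂)=-0.24090 - 0.14587j
  term(m=-2) = 0.02693 + 0.02103j   from Y*(Ω₁)=0.03574 + 0.15719j, Y(Ω₂)=0.16422 - 0.13395j
  term(m=-1) = -0.02251 + 0.06541j   from Y*(Ω₁)=-0.22625 - 0.18058j, Y(Ω₂)=-0.08016 - 0.22511j
  term(m=+0) = -0.05312 + 0.00000j   from Y*(Ω₁)=-0.24524 + 0.00000j, Y(Ω₂)=0.21660 + 0.00000j
  term(m=+1) = -0.02251 - 0.06541j   from Y*(Ω₁)=0.22625 - 0.18058j, Y(Ω₂)=0.08016 - 0.22511j
  term(m=+2) = 0.02693 - 0.02103j   from Y*(Ω₁)=0.03574 - 0.15719j, Y(Ω₂)=0.16422 + 0.13395j
  term(m=+3) = 0.10015 + 0.06509j   from Y*(Ω₁)=0.18448 + 0.38190j, Y(Ω₂)=0.24090 - 0.14587j
  term(m=+4) = 0.01486 - 0.05948j   from Y*(Ω₁)=-0.29009 - 0.13913j, Y(Ω₂)=0.03831 + 0.18668j
  term(m=+5) = 0.05307 - 0.00461j   from Y*(Ω₁)=0.11709 - 0.02697j, Y(Ω₂)=0.43905 + 0.06175j
Total Σ_m = 0.29187 - 0.00000j. Multiply by 1.142397: 0.33344 - 0.00000j. P_5(cos γ) = 0.333435

0.333435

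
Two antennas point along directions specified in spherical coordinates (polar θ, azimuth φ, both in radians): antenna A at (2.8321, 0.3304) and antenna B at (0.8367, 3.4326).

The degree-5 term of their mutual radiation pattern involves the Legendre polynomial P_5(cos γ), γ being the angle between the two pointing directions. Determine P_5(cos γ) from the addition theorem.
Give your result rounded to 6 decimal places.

Expand P_5 via completeness: Σ_{m} conj(Y_{5,m}) at Ω₁ times Y_{5,m} at Ω₂ —
  term(m=-5) = -0.00012 - 0.00002j   from Y*(Ω₁)=-0.00010 + 0.00121j, Y(Ω₂)=-0.01209 + 0.10400j
  term(m=-4) = -0.00355 - 0.00056j   from Y*(Ω₁)=-0.00297 - 0.01166j, Y(Ω₂)=0.11820 - 0.27437j
  term(m=-3) = -0.02992 - 0.00355j   from Y*(Ω₁)=0.03836 + 0.05860j, Y(Ω₂)=-0.27645 + 0.32969j
  term(m=-2) = -0.05571 - 0.00440j   from Y*(Ω₁)=-0.20355 - 0.15824j, Y(Ω₂)=0.18107 - 0.11916j
  term(m=-1) = 0.13632 + 0.00537j   from Y*(Ω₁)=0.51519 + 0.17670j, Y(Ω₂)=0.23996 - 0.07187j
  term(m=+0) = 0.10885 + 0.00000j   from Y*(Ω₁)=-0.37286 + 0.00000j, Y(Ω₂)=-0.29194 + 0.00000j
  term(m=+1) = 0.13632 - 0.00537j   from Y*(Ω₁)=-0.51519 + 0.17670j, Y(Ω₂)=-0.23996 - 0.07187j
  term(m=+2) = -0.05571 + 0.00440j   from Y*(Ω₁)=-0.20355 + 0.15824j, Y(Ω₂)=0.18107 + 0.11916j
  term(m=+3) = -0.02992 + 0.00355j   from Y*(Ω₁)=-0.03836 + 0.05860j, Y(Ω₂)=0.27645 + 0.32969j
  term(m=+4) = -0.00355 + 0.00056j   from Y*(Ω₁)=-0.00297 + 0.01166j, Y(Ω₂)=0.11820 + 0.27437j
  term(m=+5) = -0.00012 + 0.00002j   from Y*(Ω₁)=0.00010 + 0.00121j, Y(Ω₂)=0.01209 + 0.10400j
Total Σ_m = 0.20288 + 0.00000j. Multiply by 1.142397: 0.23177 + 0.00000j. P_5(cos γ) = 0.231769

0.231769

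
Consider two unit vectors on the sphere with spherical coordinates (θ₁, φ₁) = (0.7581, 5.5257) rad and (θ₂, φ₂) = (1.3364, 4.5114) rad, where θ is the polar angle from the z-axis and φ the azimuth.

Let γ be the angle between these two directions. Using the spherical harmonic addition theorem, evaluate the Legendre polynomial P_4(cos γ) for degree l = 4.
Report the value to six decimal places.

-0.321826

Summing Y*_{l m}(θ₁,φ₁)·Y_{l m}(θ₂,φ₂) over m ∈ [−4, 4]; prefactor 4π/(2·4+1) = 1.396263:
  [-4]  conj(Y_{4,-4})(Ω₁) = (-0.098273, -0.011018) ; Y_{4,-4}(Ω₂) = (0.274824, 0.285218) ; Δ = (-0.023865, -0.031057)
  [-3]  conj(Y_{4,-3})(Ω₁) = (-0.190677, -0.225619) ; Y_{4,-3}(Ω₂) = (0.151699, -0.220333) ; Δ = (-0.078637, 0.007786)
  [-2]  conj(Y_{4,-2})(Ω₁) = (0.023744, -0.424875) ; Y_{4,-2}(Ω₂) = (0.181275, 0.077065) ; Δ = (0.037047, -0.075189)
  [-1]  conj(Y_{4,-1})(Ω₁) = (0.118580, -0.112138) ; Y_{4,-1}(Ω₂) = (0.055951, -0.274621) ; Δ = (-0.024161, -0.038839)
  [+0]  conj(Y_{4,0})(Ω₁) = (-0.326615, -0.000000) ; Y_{4,0}(Ω₂) = (0.156939, 0.000000) ; Δ = (-0.051259, -0.000000)
  [+1]  conj(Y_{4,1})(Ω₁) = (-0.118580, -0.112138) ; Y_{4,1}(Ω₂) = (-0.055951, -0.274621) ; Δ = (-0.024161, 0.038839)
  [+2]  conj(Y_{4,2})(Ω₁) = (0.023744, 0.424875) ; Y_{4,2}(Ω₂) = (0.181275, -0.077065) ; Δ = (0.037047, 0.075189)
  [+3]  conj(Y_{4,3})(Ω₁) = (0.190677, -0.225619) ; Y_{4,3}(Ω₂) = (-0.151699, -0.220333) ; Δ = (-0.078637, -0.007786)
  [+4]  conj(Y_{4,4})(Ω₁) = (-0.098273, 0.011018) ; Y_{4,4}(Ω₂) = (0.274824, -0.285218) ; Δ = (-0.023865, 0.031057)
Total Σ_m = (-0.230491, -0.000000). Multiply by 1.396263: (-0.321826, -0.000000). P_4(cos γ) = -0.321826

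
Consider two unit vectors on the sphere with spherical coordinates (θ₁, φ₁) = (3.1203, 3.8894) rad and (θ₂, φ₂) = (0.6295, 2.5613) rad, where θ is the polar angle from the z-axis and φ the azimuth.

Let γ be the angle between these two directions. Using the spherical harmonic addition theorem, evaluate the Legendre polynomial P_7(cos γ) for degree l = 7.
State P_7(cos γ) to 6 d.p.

0.259315

Expand P_7 via completeness: Σ_{m} conj(Y_{7,m}) at Ω₁ times Y_{7,m} at Ω₂ —
  [-7]  conj(Y_{7,-7})(Ω₁) = -0.000000+0.000000i ; Y_{7,-7}(Ω₂) = +0.007423+0.009757i ; Δ = -0.000000+0.000000i
  [-6]  conj(Y_{7,-6})(Ω₁) = +0.000000+0.000000i ; Y_{7,-6}(Ω₂) = -0.059370-0.021012i ; Δ = +0.000000-0.000000i
  [-5]  conj(Y_{7,-5})(Ω₁) = +0.000000+0.000000i ; Y_{7,-5}(Ω₂) = +0.188917-0.046257i ; Δ = +0.000000+0.000000i
  [-4]  conj(Y_{7,-4})(Ω₁) = +0.000001-0.000000i ; Y_{7,-4}(Ω₂) = -0.266999+0.286389i ; Δ = -0.000000+0.000000i
  [-3]  conj(Y_{7,-3})(Ω₁) = +0.000053-0.000067i ; Y_{7,-3}(Ω₂) = +0.079962-0.465596i ; Δ = -0.000027-0.000030i
  [-2]  conj(Y_{7,-2})(Ω₁) = -0.000255-0.003388i ; Y_{7,-2}(Ω₂) = +0.073005+0.167873i ; Δ = +0.000550-0.000290i
  [-1]  conj(Y_{7,-1})(Ω₁) = -0.063619-0.059007i ; Y_{7,-1}(Ω₂) = +0.265751+0.174223i ; Δ = -0.006626-0.026765i
  [+0]  conj(Y_{7,0})(Ω₁) = -1.085625-0.000000i ; Y_{7,0}(Ω₂) = -0.296365+0.000000i ; Δ = +0.321741+0.000000i
  [+1]  conj(Y_{7,1})(Ω₁) = +0.063619-0.059007i ; Y_{7,1}(Ω₂) = -0.265751+0.174223i ; Δ = -0.006626+0.026765i
  [+2]  conj(Y_{7,2})(Ω₁) = -0.000255+0.003388i ; Y_{7,2}(Ω₂) = +0.073005-0.167873i ; Δ = +0.000550+0.000290i
  [+3]  conj(Y_{7,3})(Ω₁) = -0.000053-0.000067i ; Y_{7,3}(Ω₂) = -0.079962-0.465596i ; Δ = -0.000027+0.000030i
  [+4]  conj(Y_{7,4})(Ω₁) = +0.000001+0.000000i ; Y_{7,4}(Ω₂) = -0.266999-0.286389i ; Δ = -0.000000-0.000000i
  [+5]  conj(Y_{7,5})(Ω₁) = -0.000000+0.000000i ; Y_{7,5}(Ω₂) = -0.188917-0.046257i ; Δ = +0.000000-0.000000i
  [+6]  conj(Y_{7,6})(Ω₁) = +0.000000-0.000000i ; Y_{7,6}(Ω₂) = -0.059370+0.021012i ; Δ = +0.000000+0.000000i
  [+7]  conj(Y_{7,7})(Ω₁) = +0.000000+0.000000i ; Y_{7,7}(Ω₂) = -0.007423+0.009757i ; Δ = -0.000000-0.000000i
Total Σ_m = +0.309534+0.000000i. Multiply by 0.837758: +0.259315+0.000000i. P_7(cos γ) = 0.259315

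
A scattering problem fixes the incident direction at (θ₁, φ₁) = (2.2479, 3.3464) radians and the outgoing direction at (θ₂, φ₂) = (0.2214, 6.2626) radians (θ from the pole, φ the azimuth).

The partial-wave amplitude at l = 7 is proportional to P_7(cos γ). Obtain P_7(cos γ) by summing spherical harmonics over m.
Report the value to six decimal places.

0.150785

Summing Y*_{l m}(θ₁,φ₁)·Y_{l m}(θ₂,φ₂) over m ∈ [−7, 7]; prefactor 4π/(2·7+1) = 0.837758:
  m=-7: (-0.011943, -0.086535) × (0.000012, 0.000002) = (0.000000, -0.000001)  (running Σ = (0.000000, -0.000001))
  m=-6: (-0.088108, -0.247540) × (0.000203, 0.000025) = (-0.000012, -0.000053)  (running Σ = (-0.000012, -0.000054))
  m=-5: (-0.225120, -0.369864) × (0.002120, 0.000219) = (-0.000396, -0.000833)  (running Σ = (-0.000408, -0.000887))
  m=-4: (-0.243632, -0.260701) × (0.015552, 0.001283) = (-0.003454, -0.004367)  (running Σ = (-0.003862, -0.005254))
  m=-3: (0.037347, 0.026349) × (0.081528, 0.005041) = (0.002912, 0.002337)  (running Σ = (-0.000950, -0.002917))
  m=-2: (0.335636, 0.145724) × (0.293039, 0.012071) = (0.096595, 0.046754)  (running Σ = (0.095645, 0.043837))
  m=-1: (0.113704, 0.023618) × (0.630519, 0.012981) = (0.071386, 0.016368)  (running Σ = (0.167031, 0.060205))
  m=0: (-0.334362, -0.000000) × (0.460804, 0.000000) = (-0.154075, -0.000000)  (running Σ = (0.012955, 0.060205))
  m=1: (-0.113704, 0.023618) × (-0.630519, 0.012981) = (0.071386, -0.016368)  (running Σ = (0.084341, 0.043837))
  m=2: (0.335636, -0.145724) × (0.293039, -0.012071) = (0.096595, -0.046754)  (running Σ = (0.180937, -0.002917))
  m=3: (-0.037347, 0.026349) × (-0.081528, 0.005041) = (0.002912, -0.002337)  (running Σ = (0.183849, -0.005254))
  m=4: (-0.243632, 0.260701) × (0.015552, -0.001283) = (-0.003454, 0.004367)  (running Σ = (0.180394, -0.000887))
  m=5: (0.225120, -0.369864) × (-0.002120, 0.000219) = (-0.000396, 0.000833)  (running Σ = (0.179998, -0.000054))
  m=6: (-0.088108, 0.247540) × (0.000203, -0.000025) = (-0.000012, 0.000053)  (running Σ = (0.179986, -0.000001))
  m=7: (0.011943, -0.086535) × (-0.000012, 0.000002) = (0.000000, 0.000001)  (running Σ = (0.179986, -0.000000))
Total Σ_m = (0.179986, -0.000000). Multiply by 0.837758: (0.150785, -0.000000). P_7(cos γ) = 0.150785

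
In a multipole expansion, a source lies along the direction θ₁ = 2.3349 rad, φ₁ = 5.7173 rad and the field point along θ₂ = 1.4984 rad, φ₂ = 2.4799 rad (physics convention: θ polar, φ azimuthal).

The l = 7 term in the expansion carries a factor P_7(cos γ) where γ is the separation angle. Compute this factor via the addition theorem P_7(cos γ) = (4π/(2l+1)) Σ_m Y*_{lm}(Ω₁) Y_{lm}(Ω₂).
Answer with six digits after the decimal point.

Summing Y*_{l m}(θ₁,φ₁)·Y_{l m}(θ₂,φ₂) over m ∈ [−7, 7]; prefactor 4π/(2·7+1) = 0.837758:
  m=-7: Y*=-0.03490 + 0.03738j  Y=0.03950 + 0.48935j  product -0.01967 - 0.01560j
  m=-6: Y*=0.17750 - 0.04603j  Y=-0.09005 - 0.09818j  product -0.02050 - 0.01328j
  m=-5: Y*=-0.35785 - 0.11549j  Y=-0.33283 - 0.05606j  product 0.11263 + 0.05850j
  m=-4: Y*=0.28403 + 0.34222j  Y=0.13554 - 0.07314j  product 0.06353 + 0.02561j
  m=-3: Y*=-0.02200 - 0.17247j  Y=0.11747 - 0.26714j  product -0.04866 - 0.01438j
  m=-2: Y*=0.11724 - 0.24966j  Y=0.03978 + 0.15749j  product 0.04398 + 0.00853j
  m=-1: Y*=-0.26267 + 0.16684j  Y=0.21648 + 0.16860j  product -0.08499 - 0.00817j
  m=+0: Y*=-0.19115 + 0.00000j  Y=-0.16483 + 0.00000j  product 0.03151 + 0.00000j
  m=+1: Y*=0.26267 + 0.16684j  Y=-0.21648 + 0.16860j  product -0.08499 + 0.00817j
  m=+2: Y*=0.11724 + 0.24966j  Y=0.03978 - 0.15749j  product 0.04398 - 0.00853j
  m=+3: Y*=0.02200 - 0.17247j  Y=-0.11747 - 0.26714j  product -0.04866 + 0.01438j
  m=+4: Y*=0.28403 - 0.34222j  Y=0.13554 + 0.07314j  product 0.06353 - 0.02561j
  m=+5: Y*=0.35785 - 0.11549j  Y=0.33283 - 0.05606j  product 0.11263 - 0.05850j
  m=+6: Y*=0.17750 + 0.04603j  Y=-0.09005 + 0.09818j  product -0.02050 + 0.01328j
  m=+7: Y*=0.03490 + 0.03738j  Y=-0.03950 + 0.48935j  product -0.01967 + 0.01560j
Σ over m = 0.12413 + 0.00000j; ×(4π/15) → 0.10399 + 0.00000j. Real part: 0.103990

0.103990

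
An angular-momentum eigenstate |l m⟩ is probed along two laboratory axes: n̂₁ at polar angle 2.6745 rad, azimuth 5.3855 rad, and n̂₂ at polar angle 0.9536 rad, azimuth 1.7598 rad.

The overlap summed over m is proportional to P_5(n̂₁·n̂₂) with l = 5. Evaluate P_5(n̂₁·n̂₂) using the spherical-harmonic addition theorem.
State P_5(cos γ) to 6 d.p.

0.312416

Term-by-term m-sum for l=5 (normalisation 4π/11 = 1.142397):
  m=-5: Y*=(-0.001908, 0.008378)  Y=(-0.135684, -0.098055)  product (0.001080, -0.000950)
  m=-4: Y*=(0.048534, -0.023394)  Y=(0.273349, -0.257739)  product (0.007237, -0.018904)
  m=-3: Y*=(-0.175752, -0.084581)  Y=(0.203017, 0.318829)  product (-0.008714, -0.073206)
  m=-2: Y*=(0.095092, 0.416292)  Y=(-0.002945, 0.001170)  product (-0.000767, -0.001115)
  m=-1: Y*=(0.286454, -0.359266)  Y=(0.065428, 0.342039)  product (0.141625, 0.074472)
  m=+0: Y*=(0.079844, -0.000000)  Y=(-0.093305, 0.000000)  product (-0.007450, 0.000000)
  m=+1: Y*=(-0.286454, -0.359266)  Y=(-0.065428, 0.342039)  product (0.141625, -0.074472)
  m=+2: Y*=(0.095092, -0.416292)  Y=(-0.002945, -0.001170)  product (-0.000767, 0.001115)
  m=+3: Y*=(0.175752, -0.084581)  Y=(-0.203017, 0.318829)  product (-0.008714, 0.073206)
  m=+4: Y*=(0.048534, 0.023394)  Y=(0.273349, 0.257739)  product (0.007237, 0.018904)
  m=+5: Y*=(0.001908, 0.008378)  Y=(0.135684, -0.098055)  product (0.001080, 0.000950)
Total Σ_m = (0.273474, 0.000000). Multiply by 1.142397: (0.312416, 0.000000). P_5(cos γ) = 0.312416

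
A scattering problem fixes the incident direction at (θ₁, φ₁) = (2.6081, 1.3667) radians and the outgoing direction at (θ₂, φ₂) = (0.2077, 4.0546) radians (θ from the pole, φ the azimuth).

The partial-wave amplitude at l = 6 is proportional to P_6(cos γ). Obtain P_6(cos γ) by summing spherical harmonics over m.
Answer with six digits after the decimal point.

Addition theorem: P_6(cos γ) = (4π/13) Σ_m Y*_{lm}(Ω₁) Y_{lm}(Ω₂), m = −6…6:
  m=-6: Y*=-0.002836+0.007860i  Y=+0.000026+0.000027i  product -0.000000+0.000000i
  m=-5: Y*=-0.041773-0.025630i  Y=+0.000090-0.000604i  product -0.000019+0.000023i
  m=-4: Y*=+0.116934-0.124415i  Y=-0.005366+0.003004i  product -0.000254+0.001019i
  m=-3: Y*=+0.218558+0.311190i  Y=+0.038732+0.016493i  product +0.003333+0.015658i
  m=-2: Y*=-0.447896+0.193708i  Y=-0.049014-0.187860i  product +0.058343+0.074647i
  m=-1: Y*=-0.032794-0.158441i  Y=-0.331807+0.429486i  product +0.078929+0.038487i
  m=+0: Y*=-0.391687-0.000000i  Y=+0.605302+0.000000i  product -0.237089-0.000000i
  m=+1: Y*=+0.032794-0.158441i  Y=+0.331807+0.429486i  product +0.078929-0.038487i
  m=+2: Y*=-0.447896-0.193708i  Y=-0.049014+0.187860i  product +0.058343-0.074647i
  m=+3: Y*=-0.218558+0.311190i  Y=-0.038732+0.016493i  product +0.003333-0.015658i
  m=+4: Y*=+0.116934+0.124415i  Y=-0.005366-0.003004i  product -0.000254-0.001019i
  m=+5: Y*=+0.041773-0.025630i  Y=-0.000090-0.000604i  product -0.000019-0.000023i
  m=+6: Y*=-0.002836-0.007860i  Y=+0.000026-0.000027i  product -0.000000-0.000000i
Σ over m = +0.043576+0.000000i; ×(4π/13) → +0.042122+0.000000i. Real part: 0.042122

0.042122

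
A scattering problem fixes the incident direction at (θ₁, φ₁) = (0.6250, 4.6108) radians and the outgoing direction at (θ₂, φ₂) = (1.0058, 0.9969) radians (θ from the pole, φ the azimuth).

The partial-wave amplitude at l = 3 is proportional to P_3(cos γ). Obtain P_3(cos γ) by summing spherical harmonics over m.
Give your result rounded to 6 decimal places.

0.008799

Summing Y*_{l m}(θ₁,φ₁)·Y_{l m}(θ₂,φ₂) over m ∈ [−3, 3]; prefactor 4π/(2·3+1) = 1.795196:
  term(m=-3) = -0.00322 - 0.02076j   from Y*(Ω₁)=0.02508 + 0.07972j, Y(Ω₂)=-0.24851 - 0.03779j
  term(m=-2) = 0.06490 + 0.08973j   from Y*(Ω₁)=-0.27789 + 0.05725j, Y(Ω₂)=-0.16023 - 0.35592j
  term(m=-1) = -0.04558 - 0.02328j   from Y*(Ω₁)=-0.04388 - 0.43047j, Y(Ω₂)=0.06422 - 0.09933j
  term(m=+0) = -0.02731 + 0.00000j   from Y*(Ω₁)=0.08725 + 0.00000j, Y(Ω₂)=-0.31303 + 0.00000j
  term(m=+1) = -0.04558 + 0.02328j   from Y*(Ω₁)=0.04388 - 0.43047j, Y(Ω₂)=-0.06422 - 0.09933j
  term(m=+2) = 0.06490 - 0.08973j   from Y*(Ω₁)=-0.27789 - 0.05725j, Y(Ω₂)=-0.16023 + 0.35592j
  term(m=+3) = -0.00322 + 0.02076j   from Y*(Ω₁)=-0.02508 + 0.07972j, Y(Ω₂)=0.24851 - 0.03779j
Σ over m = 0.00490 - 0.00000j; ×(4π/7) → 0.00880 - 0.00000j. Real part: 0.008799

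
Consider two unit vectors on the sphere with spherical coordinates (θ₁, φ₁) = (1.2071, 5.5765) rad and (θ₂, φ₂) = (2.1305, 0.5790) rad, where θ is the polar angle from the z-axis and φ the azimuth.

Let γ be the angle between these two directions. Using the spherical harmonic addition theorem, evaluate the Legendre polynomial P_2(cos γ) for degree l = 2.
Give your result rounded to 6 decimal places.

-0.498278

Term-by-term m-sum for l=2 (normalisation 4π/5 = 2.513274):
  m=-2: +0.052895-0.333221i × +0.111280-0.254087i = -0.078781-0.050521i  (running Σ = -0.078781-0.050521i)
  m=-1: +0.195334-0.166772i × -0.290933+0.190194i = -0.025110+0.085671i  (running Σ = -0.103891+0.035150i)
  m=0: -0.195658-0.000000i × -0.048672+0.000000i = +0.009523+0.000000i  (running Σ = -0.094368+0.035150i)
  m=1: -0.195334-0.166772i × +0.290933+0.190194i = -0.025110-0.085671i  (running Σ = -0.119477-0.050521i)
  m=2: +0.052895+0.333221i × +0.111280+0.254087i = -0.078781+0.050521i  (running Σ = -0.198258+0.000000i)
Accumulated sum -0.198258+0.000000i; after 4π/(2l+1) scaling, -0.498278+0.000000i ⇒ P_2 = -0.498278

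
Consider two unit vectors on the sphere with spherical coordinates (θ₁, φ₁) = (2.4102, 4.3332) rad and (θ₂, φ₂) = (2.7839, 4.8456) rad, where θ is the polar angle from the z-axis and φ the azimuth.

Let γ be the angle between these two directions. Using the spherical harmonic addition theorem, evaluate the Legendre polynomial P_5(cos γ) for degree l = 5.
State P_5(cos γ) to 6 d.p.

Term-by-term m-sum for l=5 (normalisation 4π/11 = 1.142397):
  m=-5: Y*=-0.058458+0.019707i  Y=+0.001509+0.001920i  product -0.000126-0.000082i
  m=-4: Y*=-0.011742+0.217063i  Y=-0.017794+0.010494i  product -0.002069-0.003986i
  m=-3: Y*=+0.372816+0.172441i  Y=-0.039840-0.094327i  product +0.001413-0.042037i
  m=-2: Y*=+0.270289-0.256064i  Y=+0.306425-0.083626i  product +0.061410-0.101068i
  m=-1: Y*=+0.024681+0.061939i  Y=+0.072729+0.542739i  product -0.031822+0.017900i
  m=+0: Y*=+0.386828-0.000000i  Y=-0.228097+0.000000i  product -0.088234+0.000000i
  m=+1: Y*=-0.024681+0.061939i  Y=-0.072729+0.542739i  product -0.031822-0.017900i
  m=+2: Y*=+0.270289+0.256064i  Y=+0.306425+0.083626i  product +0.061410+0.101068i
  m=+3: Y*=-0.372816+0.172441i  Y=+0.039840-0.094327i  product +0.001413+0.042037i
  m=+4: Y*=-0.011742-0.217063i  Y=-0.017794-0.010494i  product -0.002069+0.003986i
  m=+5: Y*=+0.058458+0.019707i  Y=-0.001509+0.001920i  product -0.000126+0.000082i
Σ over m = -0.030622+0.000000i; ×(4π/11) → -0.034983+0.000000i. Real part: -0.034983

-0.034983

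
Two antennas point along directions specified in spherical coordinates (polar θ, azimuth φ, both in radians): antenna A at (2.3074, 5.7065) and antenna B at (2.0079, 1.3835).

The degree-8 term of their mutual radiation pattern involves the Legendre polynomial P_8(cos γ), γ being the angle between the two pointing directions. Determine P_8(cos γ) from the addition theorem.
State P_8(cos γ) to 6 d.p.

0.264851

Addition theorem: P_8(cos γ) = (4π/17) Σ_m Y*_{lm}(Ω₁) Y_{lm}(Ω₂), m = −8…8:
  m=-8: -0.00461 + 0.04650j × 0.01693 + 0.23334j = -0.01093 - 0.00029j  (running Σ = -0.01093 - 0.00029j)
  m=-7: 0.10600 - 0.13227j × 0.42259 - 0.11229j = 0.02994 - 0.06780j  (running Σ = 0.01901 - 0.06809j)
  m=-6: -0.34074 + 0.11236j × -0.15188 - 0.31683j = 0.08735 + 0.09089j  (running Σ = 0.10636 + 0.02280j)
  m=-5: 0.44400 + 0.11724j × 0.05281 - 0.03885j = 0.02800 - 0.01106j  (running Σ = 0.13437 + 0.01174j)
  m=-4: -0.17123 - 0.18906j × -0.26233 - 0.24398j = -0.00121 + 0.09137j  (running Σ = 0.13316 + 0.10312j)
  m=-3: -0.02991 - 0.18621j × -0.05959 + 0.09465j = 0.01941 + 0.00827j  (running Σ = 0.15256 + 0.11138j)
  m=-2: -0.14981 + 0.33780j × -0.28197 - 0.11086j = 0.07969 - 0.07864j  (running Σ = 0.23225 + 0.03274j)
  m=-1: -0.01921 + 0.01249j × -0.03283 + 0.17320j = -0.00153 - 0.00374j  (running Σ = 0.23072 + 0.02901j)
  m=0: 0.36926 + 0.00000j × -0.27933 + 0.00000j = -0.10314 + 0.00000j  (running Σ = 0.12758 + 0.02901j)
  m=1: 0.01921 + 0.01249j × 0.03283 + 0.17320j = -0.00153 + 0.00374j  (running Σ = 0.12604 + 0.03274j)
  m=2: -0.14981 - 0.33780j × -0.28197 + 0.11086j = 0.07969 + 0.07864j  (running Σ = 0.20573 + 0.11138j)
  m=3: 0.02991 - 0.18621j × 0.05959 + 0.09465j = 0.01941 - 0.00827j  (running Σ = 0.22514 + 0.10312j)
  m=4: -0.17123 + 0.18906j × -0.26233 + 0.24398j = -0.00121 - 0.09137j  (running Σ = 0.22393 + 0.01174j)
  m=5: -0.44400 + 0.11724j × -0.05281 - 0.03885j = 0.02800 + 0.01106j  (running Σ = 0.25193 + 0.02280j)
  m=6: -0.34074 - 0.11236j × -0.15188 + 0.31683j = 0.08735 - 0.09089j  (running Σ = 0.33928 - 0.06809j)
  m=7: -0.10600 - 0.13227j × -0.42259 - 0.11229j = 0.02994 + 0.06780j  (running Σ = 0.36922 - 0.00029j)
  m=8: -0.00461 - 0.04650j × 0.01693 - 0.23334j = -0.01093 + 0.00029j  (running Σ = 0.35830 - 0.00000j)
Σ over m = 0.35830 - 0.00000j; ×(4π/17) → 0.26485 - 0.00000j. Real part: 0.264851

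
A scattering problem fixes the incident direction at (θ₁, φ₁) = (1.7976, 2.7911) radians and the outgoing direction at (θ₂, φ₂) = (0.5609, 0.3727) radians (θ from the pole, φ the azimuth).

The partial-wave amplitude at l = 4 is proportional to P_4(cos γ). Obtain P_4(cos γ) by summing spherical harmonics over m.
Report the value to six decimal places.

-0.390459

Term-by-term m-sum for l=4 (normalisation 4π/9 = 1.396263):
  [-4]  conj(Y_{4,-4})(Ω₁) = (0.067027, -0.393240) ; Y_{4,-4}(Ω₂) = (0.002832, -0.035321) ; Δ = (-0.013700, -0.003481)
  [-3]  conj(Y_{4,-3})(Ω₁) = (0.129224, -0.226052) ; Y_{4,-3}(Ω₂) = (0.069781, -0.143469) ; Δ = (-0.023414, -0.034314)
  [-2]  conj(Y_{4,-2})(Ω₁) = (-0.156809, 0.132343) ; Y_{4,-2}(Ω₂) = (0.279567, -0.258052) ; Δ = (-0.009687, 0.077463)
  [-1]  conj(Y_{4,-1})(Ω₁) = (-0.257604, 0.094177) ; Y_{4,-1}(Ω₂) = (0.400751, -0.156683) ; Δ = (-0.088479, 0.078103)
  [+0]  conj(Y_{4,0})(Ω₁) = (0.166355, -0.000000) ; Y_{4,0}(Ω₂) = (-0.054613, 0.000000) ; Δ = (-0.009085, 0.000000)
  [+1]  conj(Y_{4,1})(Ω₁) = (0.257604, 0.094177) ; Y_{4,1}(Ω₂) = (-0.400751, -0.156683) ; Δ = (-0.088479, -0.078103)
  [+2]  conj(Y_{4,2})(Ω₁) = (-0.156809, -0.132343) ; Y_{4,2}(Ω₂) = (0.279567, 0.258052) ; Δ = (-0.009687, -0.077463)
  [+3]  conj(Y_{4,3})(Ω₁) = (-0.129224, -0.226052) ; Y_{4,3}(Ω₂) = (-0.069781, -0.143469) ; Δ = (-0.023414, 0.034314)
  [+4]  conj(Y_{4,4})(Ω₁) = (0.067027, 0.393240) ; Y_{4,4}(Ω₂) = (0.002832, 0.035321) ; Δ = (-0.013700, 0.003481)
Total Σ_m = (-0.279646, 0.000000). Multiply by 1.396263: (-0.390459, 0.000000). P_4(cos γ) = -0.390459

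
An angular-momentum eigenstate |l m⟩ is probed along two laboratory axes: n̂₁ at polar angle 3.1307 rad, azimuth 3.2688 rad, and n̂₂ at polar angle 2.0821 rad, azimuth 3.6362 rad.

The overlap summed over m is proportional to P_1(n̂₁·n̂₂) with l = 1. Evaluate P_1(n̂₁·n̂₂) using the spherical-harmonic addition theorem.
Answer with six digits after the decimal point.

0.498151

Expand P_1 via completeness: Σ_{m} conj(Y_{1,m}) at Ω₁ times Y_{1,m} at Ω₂ —
  m=-1: Y*=-0.00373 - 0.00048j  Y=-0.26520 + 0.14303j  product 0.00106 - 0.00041j
  m=+0: Y*=-0.48857 + 0.00000j  Y=-0.23908 + 0.00000j  product 0.11681 + 0.00000j
  m=+1: Y*=0.00373 - 0.00048j  Y=0.26520 + 0.14303j  product 0.00106 + 0.00041j
Accumulated sum 0.11892 + 0.00000j; after 4π/(2l+1) scaling, 0.49815 + 0.00000j ⇒ P_1 = 0.498151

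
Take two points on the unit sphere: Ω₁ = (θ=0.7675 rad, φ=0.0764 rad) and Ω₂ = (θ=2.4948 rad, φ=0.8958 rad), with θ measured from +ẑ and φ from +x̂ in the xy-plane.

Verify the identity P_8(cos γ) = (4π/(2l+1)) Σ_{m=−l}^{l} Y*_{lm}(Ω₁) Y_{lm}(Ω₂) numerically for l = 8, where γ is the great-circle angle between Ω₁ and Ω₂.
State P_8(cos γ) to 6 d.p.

Term-by-term m-sum for l=8 (normalisation 4π/17 = 0.739198):
  m=-8: Y*=(0.022803, 0.015979)  Y=(0.005690, -0.006928)  product (0.000240, -0.000067)
  m=-7: Y*=(0.099319, 0.058835)  Y=(-0.047486, -0.000598)  product (-0.004681, -0.002853)
  m=-6: Y*=(0.256011, 0.126331)  Y=(0.094833, 0.121584)  product (0.008918, 0.043107)
  m=-5: Y*=(0.417862, 0.167869)  Y=(0.078159, -0.328786)  product (0.087853, -0.124267)
  m=-4: Y*=(0.372576, 0.117541)  Y=(-0.435781, 0.206013)  product (-0.186576, 0.025533)
  m=-3: Y*=(-0.001001, -0.000234)  Y=(0.309690, 0.151202)  product (-0.000275, -0.000224)
  m=-2: Y*=(-0.368934, -0.056816)  Y=(0.026838, 0.119564)  product (-0.003108, -0.045636)
  m=-1: Y*=(-0.183434, -0.014042)  Y=(0.257594, -0.321823)  product (-0.051770, 0.055416)
  m=+0: Y*=(0.323119, -0.000000)  Y=(-0.007838, 0.000000)  product (-0.002533, 0.000000)
  m=+1: Y*=(0.183434, -0.014042)  Y=(-0.257594, -0.321823)  product (-0.051770, -0.055416)
  m=+2: Y*=(-0.368934, 0.056816)  Y=(0.026838, -0.119564)  product (-0.003108, 0.045636)
  m=+3: Y*=(0.001001, -0.000234)  Y=(-0.309690, 0.151202)  product (-0.000275, 0.000224)
  m=+4: Y*=(0.372576, -0.117541)  Y=(-0.435781, -0.206013)  product (-0.186576, -0.025533)
  m=+5: Y*=(-0.417862, 0.167869)  Y=(-0.078159, -0.328786)  product (0.087853, 0.124267)
  m=+6: Y*=(0.256011, -0.126331)  Y=(0.094833, -0.121584)  product (0.008918, -0.043107)
  m=+7: Y*=(-0.099319, 0.058835)  Y=(0.047486, -0.000598)  product (-0.004681, 0.002853)
  m=+8: Y*=(0.022803, -0.015979)  Y=(0.005690, 0.006928)  product (0.000240, 0.000067)
Accumulated sum (-0.301331, -0.000000); after 4π/(2l+1) scaling, (-0.222743, -0.000000) ⇒ P_8 = -0.222743

-0.222743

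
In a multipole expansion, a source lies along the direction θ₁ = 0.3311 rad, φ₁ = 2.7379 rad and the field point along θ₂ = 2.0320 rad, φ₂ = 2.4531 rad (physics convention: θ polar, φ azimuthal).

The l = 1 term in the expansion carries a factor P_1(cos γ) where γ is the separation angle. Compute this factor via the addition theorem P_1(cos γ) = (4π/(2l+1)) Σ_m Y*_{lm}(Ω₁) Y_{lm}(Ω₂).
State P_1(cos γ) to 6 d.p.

-0.141464

Term-by-term m-sum for l=1 (normalisation 4π/3 = 4.188790):
  term(m=-1) = (0.033350, 0.009763)   from Y*(Ω₁)=(-0.103286, 0.044119), Y(Ω₂)=(-0.238917, -0.196582)
  term(m=+0) = (-0.100472, 0.000000)   from Y*(Ω₁)=(0.462064, -0.000000), Y(Ω₂)=(-0.217441, 0.000000)
  term(m=+1) = (0.033350, -0.009763)   from Y*(Ω₁)=(0.103286, 0.044119), Y(Ω₂)=(0.238917, -0.196582)
Total Σ_m = (-0.033772, 0.000000). Multiply by 4.188790: (-0.141464, 0.000000). P_1(cos γ) = -0.141464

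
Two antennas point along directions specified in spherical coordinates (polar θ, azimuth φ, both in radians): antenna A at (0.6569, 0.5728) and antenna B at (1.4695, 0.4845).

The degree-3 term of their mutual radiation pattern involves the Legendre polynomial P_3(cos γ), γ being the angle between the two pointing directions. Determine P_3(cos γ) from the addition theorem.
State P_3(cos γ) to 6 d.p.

Summing Y*_{l m}(θ₁,φ₁)·Y_{l m}(θ₂,φ₂) over m ∈ [−3, 3]; prefactor 4π/(2·3+1) = 1.795196:
  [-3]  conj(Y_{3,-3})(Ω₁) = -0.013973+0.093979i ; Y_{3,-3}(Ω₂) = +0.048080-0.408017i ; Δ = +0.037673+0.010220i
  [-2]  conj(Y_{3,-2})(Ω₁) = +0.124491+0.274924i ; Y_{3,-2}(Ω₂) = +0.057909-0.084319i ; Δ = +0.030391+0.005423i
  [-1]  conj(Y_{3,-1})(Ω₁) = +0.354172+0.228415i ; Y_{3,-1}(Ω₂) = -0.269971+0.142098i ; Δ = -0.128074-0.011338i
  [+0]  conj(Y_{3,0})(Ω₁) = +0.040025-0.000000i ; Y_{3,0}(Ω₂) = -0.111281+0.000000i ; Δ = -0.004454+0.000000i
  [+1]  conj(Y_{3,1})(Ω₁) = -0.354172+0.228415i ; Y_{3,1}(Ω₂) = +0.269971+0.142098i ; Δ = -0.128074+0.011338i
  [+2]  conj(Y_{3,2})(Ω₁) = +0.124491-0.274924i ; Y_{3,2}(Ω₂) = +0.057909+0.084319i ; Δ = +0.030391-0.005423i
  [+3]  conj(Y_{3,3})(Ω₁) = +0.013973+0.093979i ; Y_{3,3}(Ω₂) = -0.048080-0.408017i ; Δ = +0.037673-0.010220i
Total Σ_m = -0.124474+0.000000i. Multiply by 1.795196: -0.223455+0.000000i. P_3(cos γ) = -0.223455

-0.223455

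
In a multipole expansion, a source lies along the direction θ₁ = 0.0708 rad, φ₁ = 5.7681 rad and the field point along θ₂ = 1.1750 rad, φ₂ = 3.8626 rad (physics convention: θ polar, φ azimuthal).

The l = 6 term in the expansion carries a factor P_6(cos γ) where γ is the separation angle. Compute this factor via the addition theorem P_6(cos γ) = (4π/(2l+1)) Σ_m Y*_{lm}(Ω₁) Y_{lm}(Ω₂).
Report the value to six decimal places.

Summing Y*_{l m}(θ₁,φ₁)·Y_{l m}(θ₂,φ₂) over m ∈ [−6, 6]; prefactor 4π/(2·6+1) = 0.966644:
  term(m=-6) = (0.000000, -0.000000)   from Y*(Ω₁)=(-0.000000, -0.000000), Y(Ω₂)=(-0.112324, 0.276125)
  term(m=-5) = (-0.000001, -0.000000)   from Y*(Ω₁)=(-0.000002, -0.000002), Y(Ω₂)=(0.385971, -0.192887)
  term(m=-4) = (0.000003, 0.000014)   from Y*(Ω₁)=(-0.000042, -0.000078), Y(Ω₂)=(-0.158812, -0.041833)
  term(m=-3) = (-0.000415, 0.000264)   from Y*(Ω₁)=(0.000047, -0.001827), Y(Ω₂)=(-0.150309, -0.223414)
  term(m=-2) = (0.005286, 0.004183)   from Y*(Ω₁)=(0.013221, -0.022024), Y(Ω₂)=(-0.033703, 0.260261)
  term(m=-1) = (-0.013898, 0.039962)   from Y*(Ω₁)=(0.197852, -0.111995), Y(Ω₂)=(-0.139787, 0.122852)
  term(m=+0) = (0.270097, 0.000000)   from Y*(Ω₁)=(0.964263, -0.000000), Y(Ω₂)=(0.280108, 0.000000)
  term(m=+1) = (-0.013898, -0.039962)   from Y*(Ω₁)=(-0.197852, -0.111995), Y(Ω₂)=(0.139787, 0.122852)
  term(m=+2) = (0.005286, -0.004183)   from Y*(Ω₁)=(0.013221, 0.022024), Y(Ω₂)=(-0.033703, -0.260261)
  term(m=+3) = (-0.000415, -0.000264)   from Y*(Ω₁)=(-0.000047, -0.001827), Y(Ω₂)=(0.150309, -0.223414)
  term(m=+4) = (0.000003, -0.000014)   from Y*(Ω₁)=(-0.000042, 0.000078), Y(Ω₂)=(-0.158812, 0.041833)
  term(m=+5) = (-0.000001, 0.000000)   from Y*(Ω₁)=(0.000002, -0.000002), Y(Ω₂)=(-0.385971, -0.192887)
  term(m=+6) = (0.000000, 0.000000)   from Y*(Ω₁)=(-0.000000, 0.000000), Y(Ω₂)=(-0.112324, -0.276125)
Total Σ_m = (0.252048, -0.000000). Multiply by 0.966644: (0.243640, -0.000000). P_6(cos γ) = 0.243640

0.243640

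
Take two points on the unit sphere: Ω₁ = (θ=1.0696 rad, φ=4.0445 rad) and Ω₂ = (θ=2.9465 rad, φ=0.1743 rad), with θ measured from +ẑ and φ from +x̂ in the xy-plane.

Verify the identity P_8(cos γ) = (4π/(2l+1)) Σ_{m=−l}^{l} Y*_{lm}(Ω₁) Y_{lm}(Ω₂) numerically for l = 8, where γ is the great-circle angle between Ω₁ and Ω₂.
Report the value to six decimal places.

0.207938

Addition theorem: P_8(cos γ) = (4π/17) Σ_m Y*_{lm}(Ω₁) Y_{lm}(Ω₂), m = −8…8:
  m=-8: (0.106378, 0.145679) × (0.000000, -0.000001) = (0.000000, -0.000000)  (running Σ = (0.000000, -0.000000))
  m=-7: (-0.395026, -0.014688) × (-0.000007, 0.000020) = (0.000003, -0.000008)  (running Σ = (0.000003, -0.000008))
  m=-6: (0.273372, -0.321248) × (0.000135, -0.000232) = (-0.000038, -0.000107)  (running Σ = (-0.000035, -0.000114))
  m=-5: (0.018442, 0.091990) × (-0.001608, 0.001912) = (-0.000205, -0.000113)  (running Σ = (-0.000240, -0.000227))
  m=-4: (0.274436, 0.139417) × (0.013253, -0.011100) = (0.005185, -0.001198)  (running Σ = (0.004945, -0.001426))
  m=-3: (-0.237392, 0.109699) × (-0.076265, 0.043961) = (0.013282, -0.018802)  (running Σ = (0.018227, -0.020228))
  m=-2: (-0.043703, 0.182521) × (0.293723, -0.106751) = (0.006648, 0.058276)  (running Σ = (0.024875, 0.038048))
  m=-1: (-0.187712, -0.237965) × (-0.660480, 0.116302) = (0.151656, 0.135340)  (running Σ = (0.176531, 0.173388))
  m=0: (-0.145917, -0.000000) × (0.491784, 0.000000) = (-0.071760, -0.000000)  (running Σ = (0.104771, 0.173388))
  m=1: (0.187712, -0.237965) × (0.660480, 0.116302) = (0.151656, -0.135340)  (running Σ = (0.256427, 0.038048))
  m=2: (-0.043703, -0.182521) × (0.293723, 0.106751) = (0.006648, -0.058276)  (running Σ = (0.263075, -0.020228))
  m=3: (0.237392, 0.109699) × (0.076265, 0.043961) = (0.013282, 0.018802)  (running Σ = (0.276357, -0.001426))
  m=4: (0.274436, -0.139417) × (0.013253, 0.011100) = (0.005185, 0.001198)  (running Σ = (0.281542, -0.000227))
  m=5: (-0.018442, 0.091990) × (0.001608, 0.001912) = (-0.000205, 0.000113)  (running Σ = (0.281336, -0.000114))
  m=6: (0.273372, 0.321248) × (0.000135, 0.000232) = (-0.000038, 0.000107)  (running Σ = (0.281298, -0.000008))
  m=7: (0.395026, -0.014688) × (0.000007, 0.000020) = (0.000003, 0.000008)  (running Σ = (0.281301, -0.000000))
  m=8: (0.106378, -0.145679) × (0.000000, 0.000001) = (0.000000, 0.000000)  (running Σ = (0.281302, -0.000000))
Total Σ_m = (0.281302, -0.000000). Multiply by 0.739198: (0.207938, -0.000000). P_8(cos γ) = 0.207938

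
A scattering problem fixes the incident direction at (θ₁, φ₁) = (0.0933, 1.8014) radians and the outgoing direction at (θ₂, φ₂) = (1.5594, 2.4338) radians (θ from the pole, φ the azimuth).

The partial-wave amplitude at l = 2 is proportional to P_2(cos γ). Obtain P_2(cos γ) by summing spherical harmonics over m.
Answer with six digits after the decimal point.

-0.488779

Term-by-term m-sum for l=2 (normalisation 4π/5 = 2.513274):
  term(m=-2) = 0.00039 - 0.00123j   from Y*(Ω₁)=-0.00300 - 0.00149j, Y(Ω₂)=0.05971 + 0.38158j
  term(m=-1) = 0.00051 - 0.00037j   from Y*(Ω₁)=-0.01638 + 0.06976j, Y(Ω₂)=-0.00669 - 0.00572j
  term(m=+0) = -0.19628 + 0.00000j   from Y*(Ω₁)=0.62257 + 0.00000j, Y(Ω₂)=-0.31527 + 0.00000j
  term(m=+1) = 0.00051 + 0.00037j   from Y*(Ω₁)=0.01638 + 0.06976j, Y(Ω₂)=0.00669 - 0.00572j
  term(m=+2) = 0.00039 + 0.00123j   from Y*(Ω₁)=-0.00300 + 0.00149j, Y(Ω₂)=0.05971 - 0.38158j
Accumulated sum -0.19448 + 0.00000j; after 4π/(2l+1) scaling, -0.48878 + 0.00000j ⇒ P_2 = -0.488779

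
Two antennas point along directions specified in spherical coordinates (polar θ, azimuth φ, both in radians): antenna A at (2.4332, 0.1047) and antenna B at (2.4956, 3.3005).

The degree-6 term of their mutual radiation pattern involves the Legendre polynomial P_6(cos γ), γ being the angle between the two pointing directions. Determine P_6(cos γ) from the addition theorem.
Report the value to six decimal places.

-0.049164

Expand P_6 via completeness: Σ_{m} conj(Y_{6,m}) at Ω₁ times Y_{6,m} at Ω₂ —
  m=-6: Y*=+0.029645+0.021533i  Y=+0.013309-0.018747i  product +0.000798-0.000269i
  m=-5: Y*=-0.128310-0.074063i  Y=+0.074015-0.075380i  product -0.015080+0.004190i
  m=-4: Y*=+0.312093+0.138923i  Y=+0.226744-0.167285i  product +0.094005-0.020709i
  m=-3: Y*=-0.433243-0.140741i  Y=+0.404659-0.208987i  product -0.204729+0.033590i
  m=-2: Y*=+0.215048+0.045701i  Y=+0.329514-0.108399i  product +0.075815-0.008252i
  m=-1: Y*=+0.268379+0.028202i  Y=-0.139284+0.022321i  product -0.038010+0.002062i
  m=+0: Y*=-0.311758-0.000000i  Y=-0.396269+0.000000i  product +0.123540+0.000000i
  m=+1: Y*=-0.268379+0.028202i  Y=+0.139284+0.022321i  product -0.038010-0.002062i
  m=+2: Y*=+0.215048-0.045701i  Y=+0.329514+0.108399i  product +0.075815+0.008252i
  m=+3: Y*=+0.433243-0.140741i  Y=-0.404659-0.208987i  product -0.204729-0.033590i
  m=+4: Y*=+0.312093-0.138923i  Y=+0.226744+0.167285i  product +0.094005+0.020709i
  m=+5: Y*=+0.128310-0.074063i  Y=-0.074015-0.075380i  product -0.015080-0.004190i
  m=+6: Y*=+0.029645-0.021533i  Y=+0.013309+0.018747i  product +0.000798+0.000269i
Total Σ_m = -0.050860-0.000000i. Multiply by 0.966644: -0.049164-0.000000i. P_6(cos γ) = -0.049164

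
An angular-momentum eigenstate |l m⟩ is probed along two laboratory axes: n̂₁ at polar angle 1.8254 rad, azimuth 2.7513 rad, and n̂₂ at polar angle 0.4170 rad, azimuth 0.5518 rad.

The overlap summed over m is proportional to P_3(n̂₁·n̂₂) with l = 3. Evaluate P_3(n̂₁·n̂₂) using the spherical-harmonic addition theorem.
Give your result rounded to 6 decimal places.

0.446589

Addition theorem: P_3(cos γ) = (4π/7) Σ_m Y*_{lm}(Ω₁) Y_{lm}(Ω₂), m = −3…3:
  m=-3: Y*=(-0.147234, 0.348321)  Y=(-0.002342, -0.027621)  product (0.009966, 0.003251)
  m=-2: Y*=(-0.171282, 0.169641)  Y=(0.069036, -0.136855)  product (0.011392, 0.035152)
  m=-1: Y*=(0.197502, -0.081252)  Y=(0.354443, -0.218190)  product (0.052275, -0.071892)
  m=+0: Y*=(0.252156, -0.000000)  Y=(0.402544, 0.000000)  product (0.101504, 0.000000)
  m=+1: Y*=(-0.197502, -0.081252)  Y=(-0.354443, -0.218190)  product (0.052275, 0.071892)
  m=+2: Y*=(-0.171282, -0.169641)  Y=(0.069036, 0.136855)  product (0.011392, -0.035152)
  m=+3: Y*=(0.147234, 0.348321)  Y=(0.002342, -0.027621)  product (0.009966, -0.003251)
Σ over m = (0.248769, 0.000000); ×(4π/7) → (0.446589, 0.000000). Real part: 0.446589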